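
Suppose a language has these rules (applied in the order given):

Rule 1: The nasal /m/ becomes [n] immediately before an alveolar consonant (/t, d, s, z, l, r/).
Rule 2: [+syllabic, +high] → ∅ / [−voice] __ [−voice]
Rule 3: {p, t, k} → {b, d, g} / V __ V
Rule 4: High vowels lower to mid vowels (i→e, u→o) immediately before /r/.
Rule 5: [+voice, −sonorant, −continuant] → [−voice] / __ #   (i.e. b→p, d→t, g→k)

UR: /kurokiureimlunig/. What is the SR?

korogioreinlunik

Rule 1 (nasal place assimilation): /m/ precedes the alveolar consonant /l/, so it assimilates in place to [n]. /kurokiureimlunig/ → kurokiureinlunig.
Rule 2 (high vowel syncope): no segment meets the environment; /kurokiureinlunig/ is unchanged.
Rule 3 (intervocalic voicing): /k/ is a voiceless stop between vowels /o/ and /i/, so it voices to [g]. /kurokiureinlunig/ → kurogiureinlunig.
Rule 4 (pre-rhotic lowering): /u/ is a high vowel immediately before /r/, so it lowers to [o]. /u/ is a high vowel immediately before /r/, so it lowers to [o]. /kurogiureinlunig/ → korogioreinlunig.
Rule 5 (final devoicing): /g/ is a voiced stop in word-final position, so it devoices to [k]. /korogioreinlunig/ → korogioreinlunik.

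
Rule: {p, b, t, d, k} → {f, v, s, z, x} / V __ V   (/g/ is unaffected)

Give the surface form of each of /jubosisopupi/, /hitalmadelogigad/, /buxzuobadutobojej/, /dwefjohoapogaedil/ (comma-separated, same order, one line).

juvosisofufi, hisalmazelogigad, buxzuovazusovojej, dwefjohoafogaezil

/jubosisopupi/: /b/ is a stop between vowels /u/ and /o/, so it spirantizes to the fricative [v]. /p/ is a stop between vowels /o/ and /u/, so it spirantizes to the fricative [f]. /p/ is a stop between vowels /u/ and /i/, so it spirantizes to the fricative [f]. → [juvosisofufi].
/hitalmadelogigad/: /t/ is a stop between vowels /i/ and /a/, so it spirantizes to the fricative [s]. /d/ is a stop between vowels /a/ and /e/, so it spirantizes to the fricative [z]. → [hisalmazelogigad].
/buxzuobadutobojej/: /b/ is a stop between vowels /o/ and /a/, so it spirantizes to the fricative [v]. /d/ is a stop between vowels /a/ and /u/, so it spirantizes to the fricative [z]. /t/ is a stop between vowels /u/ and /o/, so it spirantizes to the fricative [s]. /b/ is a stop between vowels /o/ and /o/, so it spirantizes to the fricative [v]. → [buxzuovazusovojej].
/dwefjohoapogaedil/: /p/ is a stop between vowels /a/ and /o/, so it spirantizes to the fricative [f]. /d/ is a stop between vowels /e/ and /i/, so it spirantizes to the fricative [z]. → [dwefjohoafogaezil].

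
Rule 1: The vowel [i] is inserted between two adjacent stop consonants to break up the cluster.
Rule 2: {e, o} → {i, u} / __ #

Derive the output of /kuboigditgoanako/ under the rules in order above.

kuboigiditigoanaku

Rule 1 (stop-cluster i-epenthesis): /g/ and /d/ form a stop–stop cluster, so [i] is inserted between them. /t/ and /g/ form a stop–stop cluster, so [i] is inserted between them. /kuboigditgoanako/ → kuboigiditigoanako.
Rule 2 (final vowel raising): /o/ is a mid vowel in word-final position, so it raises to [u]. /kuboigiditigoanako/ → kuboigiditigoanaku.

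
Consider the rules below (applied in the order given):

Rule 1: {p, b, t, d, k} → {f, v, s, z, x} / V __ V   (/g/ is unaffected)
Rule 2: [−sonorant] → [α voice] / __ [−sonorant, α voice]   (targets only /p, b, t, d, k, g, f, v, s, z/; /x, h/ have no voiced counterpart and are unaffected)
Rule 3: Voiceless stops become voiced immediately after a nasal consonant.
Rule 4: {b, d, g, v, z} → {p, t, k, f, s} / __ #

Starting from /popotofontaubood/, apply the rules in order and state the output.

Rule 1 (intervocalic spirantization): /p/ is a stop between vowels /o/ and /o/, so it spirantizes to the fricative [f]. /t/ is a stop between vowels /o/ and /o/, so it spirantizes to the fricative [s]. /b/ is a stop between vowels /u/ and /o/, so it spirantizes to the fricative [v]. /popotofontaubood/ → pofosofontauvood.
Rule 2 (regressive voicing assimilation): no segment meets the environment; /pofosofontauvood/ is unchanged.
Rule 3 (post-nasal voicing): /t/ is a voiceless stop immediately after the nasal /n/, so it voices to [d]. /pofosofontauvood/ → pofosofondauvood.
Rule 4 (final devoicing): /d/ is a voiced obstruent in word-final position, so it devoices to [t]. /pofosofondauvood/ → pofosofondauvoot.

pofosofondauvoot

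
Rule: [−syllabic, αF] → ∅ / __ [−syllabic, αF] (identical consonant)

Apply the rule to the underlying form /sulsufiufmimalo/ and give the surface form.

sulsufiufmimalo

No segment of /sulsufiufmimalo/ meets the structural description of the rule, so the form surfaces unchanged.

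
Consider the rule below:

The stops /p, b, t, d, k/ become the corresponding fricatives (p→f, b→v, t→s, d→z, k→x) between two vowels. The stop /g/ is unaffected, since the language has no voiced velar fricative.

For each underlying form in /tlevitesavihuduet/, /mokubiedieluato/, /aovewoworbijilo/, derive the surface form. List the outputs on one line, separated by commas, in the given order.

/tlevitesavihuduet/: /t/ is a stop between vowels /i/ and /e/, so it spirantizes to the fricative [s]. /d/ is a stop between vowels /u/ and /u/, so it spirantizes to the fricative [z]. → [tlevisesavihuzuet].
/mokubiedieluato/: /k/ is a stop between vowels /o/ and /u/, so it spirantizes to the fricative [x]. /b/ is a stop between vowels /u/ and /i/, so it spirantizes to the fricative [v]. /d/ is a stop between vowels /e/ and /i/, so it spirantizes to the fricative [z]. /t/ is a stop between vowels /a/ and /o/, so it spirantizes to the fricative [s]. → [moxuviezieluaso].
/aovewoworbijilo/: the rule's environment is not met; surfaces unchanged as [aovewoworbijilo].

tlevisesavihuzuet, moxuviezieluaso, aovewoworbijilo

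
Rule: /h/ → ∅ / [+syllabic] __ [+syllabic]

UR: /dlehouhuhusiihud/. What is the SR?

/h/ occurs between vowels /e/ and /o/, so it deletes.
/h/ occurs between vowels /u/ and /u/, so it deletes.
/h/ occurs between vowels /u/ and /u/, so it deletes.
/h/ occurs between vowels /i/ and /u/, so it deletes.
Surface form: [dleouuusiiud].

dleouuusiiud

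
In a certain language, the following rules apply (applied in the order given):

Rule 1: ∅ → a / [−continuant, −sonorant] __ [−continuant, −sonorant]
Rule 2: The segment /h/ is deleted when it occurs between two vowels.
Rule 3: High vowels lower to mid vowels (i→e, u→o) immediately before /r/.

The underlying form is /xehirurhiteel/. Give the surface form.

Rule 1 (stop-cluster a-epenthesis): no segment meets the environment; /xehirurhiteel/ is unchanged.
Rule 2 (intervocalic h-deletion): /h/ occurs between vowels /e/ and /i/, so it deletes. /xehirurhiteel/ → xeirurhiteel.
Rule 3 (pre-rhotic lowering): /i/ is a high vowel immediately before /r/, so it lowers to [e]. /u/ is a high vowel immediately before /r/, so it lowers to [o]. /xeirurhiteel/ → xeerorhiteel.

xeerorhiteel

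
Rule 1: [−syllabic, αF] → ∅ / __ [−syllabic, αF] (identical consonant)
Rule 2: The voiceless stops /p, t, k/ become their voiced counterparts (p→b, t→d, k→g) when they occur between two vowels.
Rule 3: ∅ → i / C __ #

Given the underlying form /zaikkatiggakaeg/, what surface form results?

Rule 1 (degemination): /kk/ is a geminate; the first /k/ deletes. /gg/ is a geminate; the first /g/ deletes. /zaikkatiggakaeg/ → zaikatigakaeg.
Rule 2 (intervocalic voicing): /k/ is a voiceless stop between vowels /i/ and /a/, so it voices to [g]. /t/ is a voiceless stop between vowels /a/ and /i/, so it voices to [d]. /k/ is a voiceless stop between vowels /a/ and /a/, so it voices to [g]. /zaikatigakaeg/ → zaigadigagaeg.
Rule 3 (final i-epenthesis): the form ends in the consonant /g/, so [i] is inserted word-finally. /zaigadigagaeg/ → zaigadigagaegi.

zaigadigagaegi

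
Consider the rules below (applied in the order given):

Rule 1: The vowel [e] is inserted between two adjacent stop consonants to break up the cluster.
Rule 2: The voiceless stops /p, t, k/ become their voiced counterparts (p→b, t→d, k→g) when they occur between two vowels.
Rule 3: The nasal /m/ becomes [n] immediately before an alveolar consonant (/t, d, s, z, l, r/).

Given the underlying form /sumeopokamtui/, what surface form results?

sumeobogantui

Rule 1 (stop-cluster e-epenthesis): no segment meets the environment; /sumeopokamtui/ is unchanged.
Rule 2 (intervocalic voicing): /p/ is a voiceless stop between vowels /o/ and /o/, so it voices to [b]. /k/ is a voiceless stop between vowels /o/ and /a/, so it voices to [g]. /sumeopokamtui/ → sumeobogamtui.
Rule 3 (nasal place assimilation): /m/ precedes the alveolar consonant /t/, so it assimilates in place to [n]. /sumeobogamtui/ → sumeobogantui.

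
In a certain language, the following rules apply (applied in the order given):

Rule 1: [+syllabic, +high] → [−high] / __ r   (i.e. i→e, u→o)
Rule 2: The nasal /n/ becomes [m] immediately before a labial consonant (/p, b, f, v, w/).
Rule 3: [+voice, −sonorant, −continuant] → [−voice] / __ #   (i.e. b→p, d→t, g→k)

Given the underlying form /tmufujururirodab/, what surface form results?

Rule 1 (pre-rhotic lowering): /u/ is a high vowel immediately before /r/, so it lowers to [o]. /u/ is a high vowel immediately before /r/, so it lowers to [o]. /i/ is a high vowel immediately before /r/, so it lowers to [e]. /tmufujururirodab/ → tmufujororerodab.
Rule 2 (nasal place assimilation): no segment meets the environment; /tmufujororerodab/ is unchanged.
Rule 3 (final devoicing): /b/ is a voiced stop in word-final position, so it devoices to [p]. /tmufujororerodab/ → tmufujororerodap.

tmufujororerodap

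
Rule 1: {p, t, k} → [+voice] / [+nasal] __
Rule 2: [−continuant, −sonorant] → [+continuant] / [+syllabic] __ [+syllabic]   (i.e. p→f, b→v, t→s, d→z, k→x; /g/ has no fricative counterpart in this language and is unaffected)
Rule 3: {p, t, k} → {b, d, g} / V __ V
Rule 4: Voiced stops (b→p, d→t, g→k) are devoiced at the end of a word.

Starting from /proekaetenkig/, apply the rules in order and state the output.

Rule 1 (post-nasal voicing): /k/ is a voiceless stop immediately after the nasal /n/, so it voices to [g]. /proekaetenkig/ → proekaetengig.
Rule 2 (intervocalic spirantization): /k/ is a stop between vowels /e/ and /a/, so it spirantizes to the fricative [x]. /t/ is a stop between vowels /e/ and /e/, so it spirantizes to the fricative [s]. /proekaetengig/ → proexaesengig.
Rule 3 (intervocalic voicing): no segment meets the environment; /proexaesengig/ is unchanged.
Rule 4 (final devoicing): /g/ is a voiced stop in word-final position, so it devoices to [k]. /proexaesengig/ → proexaesengik.

proexaesengik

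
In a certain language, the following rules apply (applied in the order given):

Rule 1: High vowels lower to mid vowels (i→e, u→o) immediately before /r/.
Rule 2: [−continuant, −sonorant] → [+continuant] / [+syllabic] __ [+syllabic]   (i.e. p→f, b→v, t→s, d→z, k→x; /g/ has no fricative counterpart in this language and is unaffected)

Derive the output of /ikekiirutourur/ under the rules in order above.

Rule 1 (pre-rhotic lowering): /i/ is a high vowel immediately before /r/, so it lowers to [e]. /u/ is a high vowel immediately before /r/, so it lowers to [o]. /u/ is a high vowel immediately before /r/, so it lowers to [o]. /ikekiirutourur/ → ikekierutooror.
Rule 2 (intervocalic spirantization): /k/ is a stop between vowels /i/ and /e/, so it spirantizes to the fricative [x]. /k/ is a stop between vowels /e/ and /i/, so it spirantizes to the fricative [x]. /t/ is a stop between vowels /u/ and /o/, so it spirantizes to the fricative [s]. /ikekierutooror/ → ixexierusooror.

ixexierusooror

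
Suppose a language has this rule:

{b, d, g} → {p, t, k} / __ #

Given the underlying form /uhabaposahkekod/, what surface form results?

uhabaposahkekot

Scanning /uhabaposahkekod/: /b/ at position 4 is not in the conditioning environment; /d/ is a voiced stop in word-final position, so it devoices to [t].
Result: [uhabaposahkekot].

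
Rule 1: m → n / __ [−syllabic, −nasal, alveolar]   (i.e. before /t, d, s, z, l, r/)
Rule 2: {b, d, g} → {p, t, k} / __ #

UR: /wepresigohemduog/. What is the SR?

wepresigohenduok

Rule 1 (nasal place assimilation): /m/ precedes the alveolar consonant /d/, so it assimilates in place to [n]. /wepresigohemduog/ → wepresigohenduog.
Rule 2 (final devoicing): /g/ is a voiced stop in word-final position, so it devoices to [k]. /wepresigohenduog/ → wepresigohenduok.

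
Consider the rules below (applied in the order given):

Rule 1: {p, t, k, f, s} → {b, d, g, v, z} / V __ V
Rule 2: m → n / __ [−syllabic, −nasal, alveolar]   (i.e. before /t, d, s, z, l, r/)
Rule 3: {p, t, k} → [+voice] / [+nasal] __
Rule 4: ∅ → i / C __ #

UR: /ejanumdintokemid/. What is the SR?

ejanundindogemidi

Rule 1 (intervocalic voicing): /k/ is a voiceless obstruent between vowels /o/ and /e/, so it voices to [g]. /ejanumdintokemid/ → ejanumdintogemid.
Rule 2 (nasal place assimilation): /m/ precedes the alveolar consonant /d/, so it assimilates in place to [n]. /ejanumdintogemid/ → ejanundintogemid.
Rule 3 (post-nasal voicing): /t/ is a voiceless stop immediately after the nasal /n/, so it voices to [d]. /ejanundintogemid/ → ejanundindogemid.
Rule 4 (final i-epenthesis): the form ends in the consonant /d/, so [i] is inserted word-finally. /ejanundindogemid/ → ejanundindogemidi.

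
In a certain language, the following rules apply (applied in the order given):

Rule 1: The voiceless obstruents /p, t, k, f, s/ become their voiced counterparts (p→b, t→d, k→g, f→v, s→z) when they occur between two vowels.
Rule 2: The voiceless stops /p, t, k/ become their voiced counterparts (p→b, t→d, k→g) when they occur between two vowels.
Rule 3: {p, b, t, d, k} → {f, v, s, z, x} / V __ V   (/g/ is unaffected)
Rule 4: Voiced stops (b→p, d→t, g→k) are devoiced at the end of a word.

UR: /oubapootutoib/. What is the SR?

ouvavoozuzoip

Rule 1 (intervocalic voicing): /p/ is a voiceless obstruent between vowels /a/ and /o/, so it voices to [b]. /t/ is a voiceless obstruent between vowels /o/ and /u/, so it voices to [d]. /t/ is a voiceless obstruent between vowels /u/ and /o/, so it voices to [d]. /oubapootutoib/ → oubaboodudoib.
Rule 2 (intervocalic voicing): no segment meets the environment; /oubaboodudoib/ is unchanged.
Rule 3 (intervocalic spirantization): /b/ is a stop between vowels /u/ and /a/, so it spirantizes to the fricative [v]. /b/ is a stop between vowels /a/ and /o/, so it spirantizes to the fricative [v]. /d/ is a stop between vowels /o/ and /u/, so it spirantizes to the fricative [z]. /d/ is a stop between vowels /u/ and /o/, so it spirantizes to the fricative [z]. /oubaboodudoib/ → ouvavoozuzoib.
Rule 4 (final devoicing): /b/ is a voiced stop in word-final position, so it devoices to [p]. /ouvavoozuzoib/ → ouvavoozuzoip.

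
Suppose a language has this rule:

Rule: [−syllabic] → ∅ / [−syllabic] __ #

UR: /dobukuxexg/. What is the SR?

/g/ is the second consonant of a word-final cluster /xg/, so it deletes.
The other instances of /d/, /b/, /k/, /x/ do not occur in the required environment and remain unchanged.
Surface form: [dobukuxex].

dobukuxex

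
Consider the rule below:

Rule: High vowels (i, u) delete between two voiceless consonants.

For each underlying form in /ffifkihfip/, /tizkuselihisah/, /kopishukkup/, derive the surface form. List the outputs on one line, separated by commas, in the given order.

/ffifkihfip/: /i/ is a high vowel flanked by voiceless consonants /f/ and /f/, so it deletes. /i/ is a high vowel flanked by voiceless consonants /k/ and /h/, so it deletes. /i/ is a high vowel flanked by voiceless consonants /f/ and /p/, so it deletes. → [fffkhfp].
/tizkuselihisah/: /u/ is a high vowel flanked by voiceless consonants /k/ and /s/, so it deletes. /i/ is a high vowel flanked by voiceless consonants /h/ and /s/, so it deletes. → [tizkselihsah].
/kopishukkup/: /i/ is a high vowel flanked by voiceless consonants /p/ and /s/, so it deletes. /u/ is a high vowel flanked by voiceless consonants /h/ and /k/, so it deletes. /u/ is a high vowel flanked by voiceless consonants /k/ and /p/, so it deletes. → [kopshkkp].

fffkhfp, tizkselihsah, kopshkkp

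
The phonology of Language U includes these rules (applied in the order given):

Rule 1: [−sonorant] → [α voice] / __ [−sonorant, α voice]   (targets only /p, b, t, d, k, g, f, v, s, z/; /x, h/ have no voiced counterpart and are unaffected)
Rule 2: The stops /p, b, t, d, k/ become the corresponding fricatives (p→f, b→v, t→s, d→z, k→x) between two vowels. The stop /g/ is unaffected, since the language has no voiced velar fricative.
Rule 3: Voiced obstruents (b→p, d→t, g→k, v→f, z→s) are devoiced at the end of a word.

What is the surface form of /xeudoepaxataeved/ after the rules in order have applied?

xeuzoefaxasaevet

Rule 1 (regressive voicing assimilation): no segment meets the environment; /xeudoepaxataeved/ is unchanged.
Rule 2 (intervocalic spirantization): /d/ is a stop between vowels /u/ and /o/, so it spirantizes to the fricative [z]. /p/ is a stop between vowels /e/ and /a/, so it spirantizes to the fricative [f]. /t/ is a stop between vowels /a/ and /a/, so it spirantizes to the fricative [s]. /xeudoepaxataeved/ → xeuzoefaxasaeved.
Rule 3 (final devoicing): /d/ is a voiced obstruent in word-final position, so it devoices to [t]. /xeuzoefaxasaeved/ → xeuzoefaxasaevet.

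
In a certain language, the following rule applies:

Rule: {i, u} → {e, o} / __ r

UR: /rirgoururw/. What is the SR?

/i/ is a high vowel immediately before /r/, so it lowers to [e].
/u/ is a high vowel immediately before /r/, so it lowers to [o].
/u/ is a high vowel immediately before /r/, so it lowers to [o].
Surface form: [rergoororw].

rergoororw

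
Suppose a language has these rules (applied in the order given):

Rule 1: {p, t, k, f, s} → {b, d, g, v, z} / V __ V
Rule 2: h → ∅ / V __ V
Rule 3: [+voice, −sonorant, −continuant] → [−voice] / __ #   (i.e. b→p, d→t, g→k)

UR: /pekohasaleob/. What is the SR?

Rule 1 (intervocalic voicing): /k/ is a voiceless obstruent between vowels /e/ and /o/, so it voices to [g]. /s/ is a voiceless obstruent between vowels /a/ and /a/, so it voices to [z]. /pekohasaleob/ → pegohazaleob.
Rule 2 (intervocalic h-deletion): /h/ occurs between vowels /o/ and /a/, so it deletes. /pegohazaleob/ → pegoazaleob.
Rule 3 (final devoicing): /b/ is a voiced stop in word-final position, so it devoices to [p]. /pegoazaleob/ → pegoazaleop.

pegoazaleop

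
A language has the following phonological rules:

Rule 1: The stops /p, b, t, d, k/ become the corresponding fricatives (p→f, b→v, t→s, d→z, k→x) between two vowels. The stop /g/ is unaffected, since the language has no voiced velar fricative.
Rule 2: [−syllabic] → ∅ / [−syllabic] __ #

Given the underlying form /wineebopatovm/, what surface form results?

Rule 1 (intervocalic spirantization): /b/ is a stop between vowels /e/ and /o/, so it spirantizes to the fricative [v]. /p/ is a stop between vowels /o/ and /a/, so it spirantizes to the fricative [f]. /t/ is a stop between vowels /a/ and /o/, so it spirantizes to the fricative [s]. /wineebopatovm/ → wineevofasovm.
Rule 2 (final cluster simplification): /m/ is the second consonant of a word-final cluster /vm/, so it deletes. /wineevofasovm/ → wineevofasov.

wineevofasov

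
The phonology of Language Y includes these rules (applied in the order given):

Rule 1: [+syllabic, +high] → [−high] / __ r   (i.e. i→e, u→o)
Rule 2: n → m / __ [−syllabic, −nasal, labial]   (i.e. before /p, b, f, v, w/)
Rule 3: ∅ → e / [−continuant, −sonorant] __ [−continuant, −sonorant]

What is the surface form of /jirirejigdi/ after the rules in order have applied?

Rule 1 (pre-rhotic lowering): /i/ is a high vowel immediately before /r/, so it lowers to [e]. /i/ is a high vowel immediately before /r/, so it lowers to [e]. /jirirejigdi/ → jererejigdi.
Rule 2 (nasal place assimilation): no segment meets the environment; /jererejigdi/ is unchanged.
Rule 3 (stop-cluster e-epenthesis): /g/ and /d/ form a stop–stop cluster, so [e] is inserted between them. /jererejigdi/ → jererejigedi.

jererejigedi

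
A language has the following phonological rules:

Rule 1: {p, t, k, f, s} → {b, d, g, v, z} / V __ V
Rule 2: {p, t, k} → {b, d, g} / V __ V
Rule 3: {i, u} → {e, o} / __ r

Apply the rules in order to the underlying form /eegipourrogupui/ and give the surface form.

Rule 1 (intervocalic voicing): /p/ is a voiceless obstruent between vowels /i/ and /o/, so it voices to [b]. /p/ is a voiceless obstruent between vowels /u/ and /u/, so it voices to [b]. /eegipourrogupui/ → eegibourrogubui.
Rule 2 (intervocalic voicing): no segment meets the environment; /eegibourrogubui/ is unchanged.
Rule 3 (pre-rhotic lowering): /u/ is a high vowel immediately before /r/, so it lowers to [o]. /eegibourrogubui/ → eegiboorrogubui.

eegiboorrogubui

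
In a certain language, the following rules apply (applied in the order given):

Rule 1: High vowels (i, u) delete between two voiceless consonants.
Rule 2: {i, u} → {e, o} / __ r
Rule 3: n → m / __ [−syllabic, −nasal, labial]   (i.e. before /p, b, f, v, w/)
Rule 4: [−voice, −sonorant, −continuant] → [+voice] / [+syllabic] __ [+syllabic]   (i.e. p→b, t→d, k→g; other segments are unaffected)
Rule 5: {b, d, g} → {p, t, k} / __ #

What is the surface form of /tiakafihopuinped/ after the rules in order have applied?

tiagafhobuimpet

Rule 1 (high vowel syncope): /i/ is a high vowel flanked by voiceless consonants /f/ and /h/, so it deletes. /tiakafihopuinped/ → tiakafhopuinped.
Rule 2 (pre-rhotic lowering): no segment meets the environment; /tiakafhopuinped/ is unchanged.
Rule 3 (nasal place assimilation): /n/ precedes the labial consonant /p/, so it assimilates in place to [m]. /tiakafhopuinped/ → tiakafhopuimped.
Rule 4 (intervocalic voicing): /k/ is a voiceless stop between vowels /a/ and /a/, so it voices to [g]. /p/ is a voiceless stop between vowels /o/ and /u/, so it voices to [b]. /tiakafhopuimped/ → tiagafhobuimped.
Rule 5 (final devoicing): /d/ is a voiced stop in word-final position, so it devoices to [t]. /tiagafhobuimped/ → tiagafhobuimpet.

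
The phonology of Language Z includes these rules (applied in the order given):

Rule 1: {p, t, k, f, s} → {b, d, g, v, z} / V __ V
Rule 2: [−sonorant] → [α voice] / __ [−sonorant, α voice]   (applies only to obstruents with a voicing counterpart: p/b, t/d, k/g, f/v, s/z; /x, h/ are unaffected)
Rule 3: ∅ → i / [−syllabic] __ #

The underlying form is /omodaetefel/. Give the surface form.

Rule 1 (intervocalic voicing): /t/ is a voiceless obstruent between vowels /e/ and /e/, so it voices to [d]. /f/ is a voiceless obstruent between vowels /e/ and /e/, so it voices to [v]. /omodaetefel/ → omodaedevel.
Rule 2 (regressive voicing assimilation): no segment meets the environment; /omodaedevel/ is unchanged.
Rule 3 (final i-epenthesis): the form ends in the consonant /l/, so [i] is inserted word-finally. /omodaedevel/ → omodaedeveli.

omodaedeveli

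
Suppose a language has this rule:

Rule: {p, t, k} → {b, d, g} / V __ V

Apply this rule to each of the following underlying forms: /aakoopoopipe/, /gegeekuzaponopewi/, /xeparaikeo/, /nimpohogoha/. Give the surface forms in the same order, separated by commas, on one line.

aagooboobibe, gegeeguzabonobewi, xebaraigeo, nimpohogoha

/aakoopoopipe/: /k/ is a voiceless stop between vowels /a/ and /o/, so it voices to [g]. /p/ is a voiceless stop between vowels /o/ and /o/, so it voices to [b]. /p/ is a voiceless stop between vowels /o/ and /i/, so it voices to [b]. /p/ is a voiceless stop between vowels /i/ and /e/, so it voices to [b]. → [aagooboobibe].
/gegeekuzaponopewi/: /k/ is a voiceless stop between vowels /e/ and /u/, so it voices to [g]. /p/ is a voiceless stop between vowels /a/ and /o/, so it voices to [b]. /p/ is a voiceless stop between vowels /o/ and /e/, so it voices to [b]. → [gegeeguzabonobewi].
/xeparaikeo/: /p/ is a voiceless stop between vowels /e/ and /a/, so it voices to [b]. /k/ is a voiceless stop between vowels /i/ and /e/, so it voices to [g]. → [xebaraigeo].
/nimpohogoha/: the rule's environment is not met; surfaces unchanged as [nimpohogoha].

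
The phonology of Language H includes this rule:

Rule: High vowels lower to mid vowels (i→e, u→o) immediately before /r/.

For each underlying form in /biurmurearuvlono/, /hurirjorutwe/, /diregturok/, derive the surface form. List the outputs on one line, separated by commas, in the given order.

/biurmurearuvlono/: /u/ is a high vowel immediately before /r/, so it lowers to [o]. /u/ is a high vowel immediately before /r/, so it lowers to [o]. → [biormorearuvlono].
/hurirjorutwe/: /u/ is a high vowel immediately before /r/, so it lowers to [o]. /i/ is a high vowel immediately before /r/, so it lowers to [e]. → [horerjorutwe].
/diregturok/: /i/ is a high vowel immediately before /r/, so it lowers to [e]. /u/ is a high vowel immediately before /r/, so it lowers to [o]. → [deregtorok].

biormorearuvlono, horerjorutwe, deregtorok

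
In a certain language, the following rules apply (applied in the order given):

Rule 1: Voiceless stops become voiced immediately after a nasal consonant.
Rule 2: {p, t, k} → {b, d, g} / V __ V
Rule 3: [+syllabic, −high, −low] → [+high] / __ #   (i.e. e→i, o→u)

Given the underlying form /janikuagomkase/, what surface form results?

Rule 1 (post-nasal voicing): /k/ is a voiceless stop immediately after the nasal /m/, so it voices to [g]. /janikuagomkase/ → janikuagomgase.
Rule 2 (intervocalic voicing): /k/ is a voiceless stop between vowels /i/ and /u/, so it voices to [g]. /janikuagomgase/ → janiguagomgase.
Rule 3 (final vowel raising): /e/ is a mid vowel in word-final position, so it raises to [i]. /janiguagomgase/ → janiguagomgasi.

janiguagomgasi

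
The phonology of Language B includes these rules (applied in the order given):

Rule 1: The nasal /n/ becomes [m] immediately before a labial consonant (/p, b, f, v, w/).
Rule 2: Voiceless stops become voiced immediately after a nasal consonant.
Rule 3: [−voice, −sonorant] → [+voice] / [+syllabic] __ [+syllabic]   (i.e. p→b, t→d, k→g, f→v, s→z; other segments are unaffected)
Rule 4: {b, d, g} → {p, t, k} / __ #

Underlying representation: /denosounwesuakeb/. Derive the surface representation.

Rule 1 (nasal place assimilation): /n/ precedes the labial consonant /w/, so it assimilates in place to [m]. /denosounwesuakeb/ → denosoumwesuakeb.
Rule 2 (post-nasal voicing): no segment meets the environment; /denosoumwesuakeb/ is unchanged.
Rule 3 (intervocalic voicing): /s/ is a voiceless obstruent between vowels /o/ and /o/, so it voices to [z]. /s/ is a voiceless obstruent between vowels /e/ and /u/, so it voices to [z]. /k/ is a voiceless obstruent between vowels /a/ and /e/, so it voices to [g]. /denosoumwesuakeb/ → denozoumwezuageb.
Rule 4 (final devoicing): /b/ is a voiced stop in word-final position, so it devoices to [p]. /denozoumwezuageb/ → denozoumwezuagep.

denozoumwezuagep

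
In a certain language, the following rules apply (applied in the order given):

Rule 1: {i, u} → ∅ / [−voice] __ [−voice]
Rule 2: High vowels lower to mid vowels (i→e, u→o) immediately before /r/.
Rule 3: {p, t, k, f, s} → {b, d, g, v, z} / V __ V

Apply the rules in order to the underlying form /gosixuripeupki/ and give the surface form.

gosxoribeupki

Rule 1 (high vowel syncope): /i/ is a high vowel flanked by voiceless consonants /s/ and /x/, so it deletes. /gosixuripeupki/ → gosxuripeupki.
Rule 2 (pre-rhotic lowering): /u/ is a high vowel immediately before /r/, so it lowers to [o]. /gosxuripeupki/ → gosxoripeupki.
Rule 3 (intervocalic voicing): /p/ is a voiceless obstruent between vowels /i/ and /e/, so it voices to [b]. /gosxoripeupki/ → gosxoribeupki.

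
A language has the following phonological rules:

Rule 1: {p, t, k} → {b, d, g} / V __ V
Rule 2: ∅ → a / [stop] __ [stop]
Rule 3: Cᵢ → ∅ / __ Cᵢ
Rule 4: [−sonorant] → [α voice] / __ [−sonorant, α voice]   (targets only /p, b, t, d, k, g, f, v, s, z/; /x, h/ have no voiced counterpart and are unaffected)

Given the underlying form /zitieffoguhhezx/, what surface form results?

Rule 1 (intervocalic voicing): /t/ is a voiceless stop between vowels /i/ and /i/, so it voices to [d]. /zitieffoguhhezx/ → zidieffoguhhezx.
Rule 2 (stop-cluster a-epenthesis): no segment meets the environment; /zidieffoguhhezx/ is unchanged.
Rule 3 (degemination): /ff/ is a geminate; the first /f/ deletes. /hh/ is a geminate; the first /h/ deletes. /zidieffoguhhezx/ → zidiefoguhezx.
Rule 4 (regressive voicing assimilation): /z/ precedes the voiceless obstruent /x/, so it devoices to [s] by assimilation. /zidiefoguhezx/ → zidiefoguhesx.

zidiefoguhesx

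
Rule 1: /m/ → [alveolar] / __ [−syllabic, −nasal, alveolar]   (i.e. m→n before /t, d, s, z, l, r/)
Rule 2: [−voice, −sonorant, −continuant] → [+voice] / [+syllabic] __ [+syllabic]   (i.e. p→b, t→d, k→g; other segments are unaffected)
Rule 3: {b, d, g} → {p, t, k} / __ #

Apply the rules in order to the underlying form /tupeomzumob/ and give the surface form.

tubeonzumop

Rule 1 (nasal place assimilation): /m/ precedes the alveolar consonant /z/, so it assimilates in place to [n]. /tupeomzumob/ → tupeonzumob.
Rule 2 (intervocalic voicing): /p/ is a voiceless stop between vowels /u/ and /e/, so it voices to [b]. /tupeonzumob/ → tubeonzumob.
Rule 3 (final devoicing): /b/ is a voiced stop in word-final position, so it devoices to [p]. /tubeonzumob/ → tubeonzumop.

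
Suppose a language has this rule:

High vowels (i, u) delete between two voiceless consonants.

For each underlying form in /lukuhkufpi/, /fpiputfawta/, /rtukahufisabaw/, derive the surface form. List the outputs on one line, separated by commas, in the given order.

/lukuhkufpi/: /u/ is a high vowel flanked by voiceless consonants /k/ and /h/, so it deletes. /u/ is a high vowel flanked by voiceless consonants /k/ and /f/, so it deletes. → [lukhkfpi].
/fpiputfawta/: /i/ is a high vowel flanked by voiceless consonants /p/ and /p/, so it deletes. /u/ is a high vowel flanked by voiceless consonants /p/ and /t/, so it deletes. → [fpptfawta].
/rtukahufisabaw/: /u/ is a high vowel flanked by voiceless consonants /t/ and /k/, so it deletes. /u/ is a high vowel flanked by voiceless consonants /h/ and /f/, so it deletes. /i/ is a high vowel flanked by voiceless consonants /f/ and /s/, so it deletes. → [rtkahfsabaw].

lukhkfpi, fpptfawta, rtkahfsabaw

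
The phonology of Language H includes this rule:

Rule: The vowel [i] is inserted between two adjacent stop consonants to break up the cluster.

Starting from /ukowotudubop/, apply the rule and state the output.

No segment of /ukowotudubop/ meets the structural description of the rule, so the form surfaces unchanged.

ukowotudubop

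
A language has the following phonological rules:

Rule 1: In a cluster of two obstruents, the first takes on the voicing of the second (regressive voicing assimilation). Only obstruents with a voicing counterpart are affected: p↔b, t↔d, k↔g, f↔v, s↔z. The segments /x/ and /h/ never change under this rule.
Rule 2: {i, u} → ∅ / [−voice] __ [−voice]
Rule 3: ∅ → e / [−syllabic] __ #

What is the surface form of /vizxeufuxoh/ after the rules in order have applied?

Rule 1 (regressive voicing assimilation): /z/ precedes the voiceless obstruent /x/, so it devoices to [s] by assimilation. /vizxeufuxoh/ → visxeufuxoh.
Rule 2 (high vowel syncope): /u/ is a high vowel flanked by voiceless consonants /f/ and /x/, so it deletes. /visxeufuxoh/ → visxeufxoh.
Rule 3 (final e-epenthesis): the form ends in the consonant /h/, so [e] is inserted word-finally. /visxeufxoh/ → visxeufxohe.

visxeufxohe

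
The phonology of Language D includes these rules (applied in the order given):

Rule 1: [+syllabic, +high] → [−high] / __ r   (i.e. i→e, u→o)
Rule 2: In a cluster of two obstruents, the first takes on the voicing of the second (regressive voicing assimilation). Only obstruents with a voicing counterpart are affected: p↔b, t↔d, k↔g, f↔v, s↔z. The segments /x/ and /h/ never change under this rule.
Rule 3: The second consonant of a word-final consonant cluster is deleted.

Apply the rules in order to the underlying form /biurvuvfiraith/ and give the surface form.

Rule 1 (pre-rhotic lowering): /u/ is a high vowel immediately before /r/, so it lowers to [o]. /i/ is a high vowel immediately before /r/, so it lowers to [e]. /biurvuvfiraith/ → biorvuvferaith.
Rule 2 (regressive voicing assimilation): /v/ precedes the voiceless obstruent /f/, so it devoices to [f] by assimilation. /biorvuvferaith/ → biorvufferaith.
Rule 3 (final cluster simplification): /h/ is the second consonant of a word-final cluster /th/, so it deletes. /biorvufferaith/ → biorvufferait.

biorvufferait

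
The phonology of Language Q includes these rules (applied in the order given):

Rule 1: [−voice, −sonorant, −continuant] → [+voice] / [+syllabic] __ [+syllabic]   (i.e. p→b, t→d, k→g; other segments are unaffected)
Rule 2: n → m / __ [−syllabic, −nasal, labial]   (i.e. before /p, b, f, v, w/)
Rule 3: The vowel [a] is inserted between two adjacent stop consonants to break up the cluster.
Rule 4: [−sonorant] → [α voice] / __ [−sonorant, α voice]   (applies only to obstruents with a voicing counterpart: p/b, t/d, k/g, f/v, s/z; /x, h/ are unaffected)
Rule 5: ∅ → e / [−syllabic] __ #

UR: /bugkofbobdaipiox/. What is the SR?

Rule 1 (intervocalic voicing): /p/ is a voiceless stop between vowels /i/ and /i/, so it voices to [b]. /bugkofbobdaipiox/ → bugkofbobdaibiox.
Rule 2 (nasal place assimilation): no segment meets the environment; /bugkofbobdaibiox/ is unchanged.
Rule 3 (stop-cluster a-epenthesis): /g/ and /k/ form a stop–stop cluster, so [a] is inserted between them. /b/ and /d/ form a stop–stop cluster, so [a] is inserted between them. /bugkofbobdaibiox/ → bugakofbobadaibiox.
Rule 4 (regressive voicing assimilation): /f/ precedes the voiced obstruent /b/, so it voices to [v] by assimilation. /bugakofbobadaibiox/ → bugakovbobadaibiox.
Rule 5 (final e-epenthesis): the form ends in the consonant /x/, so [e] is inserted word-finally. /bugakovbobadaibiox/ → bugakovbobadaibioxe.

bugakovbobadaibioxe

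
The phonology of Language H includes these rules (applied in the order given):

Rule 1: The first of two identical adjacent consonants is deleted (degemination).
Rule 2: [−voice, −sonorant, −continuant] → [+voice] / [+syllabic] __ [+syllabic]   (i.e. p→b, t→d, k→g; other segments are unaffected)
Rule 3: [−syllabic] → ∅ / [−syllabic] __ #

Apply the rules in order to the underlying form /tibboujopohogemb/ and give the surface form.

tiboujobohogem

Rule 1 (degemination): /bb/ is a geminate; the first /b/ deletes. /tibboujopohogemb/ → tiboujopohogemb.
Rule 2 (intervocalic voicing): /p/ is a voiceless stop between vowels /o/ and /o/, so it voices to [b]. /tiboujopohogemb/ → tiboujobohogemb.
Rule 3 (final cluster simplification): /b/ is the second consonant of a word-final cluster /mb/, so it deletes. /tiboujobohogemb/ → tiboujobohogem.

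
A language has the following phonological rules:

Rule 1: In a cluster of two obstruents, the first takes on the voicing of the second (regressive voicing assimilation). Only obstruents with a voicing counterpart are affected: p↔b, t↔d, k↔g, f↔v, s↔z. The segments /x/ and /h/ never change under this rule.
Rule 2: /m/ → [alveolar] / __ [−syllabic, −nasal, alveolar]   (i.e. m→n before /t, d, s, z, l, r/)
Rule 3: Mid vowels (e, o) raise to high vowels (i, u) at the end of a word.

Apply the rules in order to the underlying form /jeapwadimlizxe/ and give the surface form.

Rule 1 (regressive voicing assimilation): /z/ precedes the voiceless obstruent /x/, so it devoices to [s] by assimilation. /jeapwadimlizxe/ → jeapwadimlisxe.
Rule 2 (nasal place assimilation): /m/ precedes the alveolar consonant /l/, so it assimilates in place to [n]. /jeapwadimlisxe/ → jeapwadinlisxe.
Rule 3 (final vowel raising): /e/ is a mid vowel in word-final position, so it raises to [i]. /jeapwadinlisxe/ → jeapwadinlisxi.

jeapwadinlisxi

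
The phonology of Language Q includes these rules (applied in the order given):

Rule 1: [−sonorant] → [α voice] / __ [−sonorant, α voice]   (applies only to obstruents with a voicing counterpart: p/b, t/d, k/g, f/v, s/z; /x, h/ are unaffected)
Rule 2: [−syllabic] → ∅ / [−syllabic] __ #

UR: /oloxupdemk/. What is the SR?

Rule 1 (regressive voicing assimilation): /p/ precedes the voiced obstruent /d/, so it voices to [b] by assimilation. /oloxupdemk/ → oloxubdemk.
Rule 2 (final cluster simplification): /k/ is the second consonant of a word-final cluster /mk/, so it deletes. /oloxubdemk/ → oloxubdem.

oloxubdem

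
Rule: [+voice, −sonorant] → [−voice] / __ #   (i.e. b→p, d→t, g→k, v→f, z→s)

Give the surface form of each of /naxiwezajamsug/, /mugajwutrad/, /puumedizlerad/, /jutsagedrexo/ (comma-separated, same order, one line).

naxiwezajamsuk, mugajwutrat, puumedizlerat, jutsagedrexo

/naxiwezajamsug/: /g/ is a voiced obstruent in word-final position, so it devoices to [k]. → [naxiwezajamsuk].
/mugajwutrad/: /d/ is a voiced obstruent in word-final position, so it devoices to [t]. → [mugajwutrat].
/puumedizlerad/: /d/ is a voiced obstruent in word-final position, so it devoices to [t]. → [puumedizlerat].
/jutsagedrexo/: the rule's environment is not met; surfaces unchanged as [jutsagedrexo].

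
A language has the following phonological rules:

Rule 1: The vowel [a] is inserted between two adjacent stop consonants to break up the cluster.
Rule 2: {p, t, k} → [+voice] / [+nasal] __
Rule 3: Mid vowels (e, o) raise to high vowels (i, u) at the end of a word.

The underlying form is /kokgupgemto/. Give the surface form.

kokagupagemdu

Rule 1 (stop-cluster a-epenthesis): /k/ and /g/ form a stop–stop cluster, so [a] is inserted between them. /p/ and /g/ form a stop–stop cluster, so [a] is inserted between them. /kokgupgemto/ → kokagupagemto.
Rule 2 (post-nasal voicing): /t/ is a voiceless stop immediately after the nasal /m/, so it voices to [d]. /kokagupagemto/ → kokagupagemdo.
Rule 3 (final vowel raising): /o/ is a mid vowel in word-final position, so it raises to [u]. /kokagupagemdo/ → kokagupagemdu.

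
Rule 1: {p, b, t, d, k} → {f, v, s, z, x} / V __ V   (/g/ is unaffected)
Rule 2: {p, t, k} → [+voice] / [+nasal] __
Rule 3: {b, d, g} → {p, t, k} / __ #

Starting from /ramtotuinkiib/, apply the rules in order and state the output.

Rule 1 (intervocalic spirantization): /t/ is a stop between vowels /o/ and /u/, so it spirantizes to the fricative [s]. /ramtotuinkiib/ → ramtosuinkiib.
Rule 2 (post-nasal voicing): /t/ is a voiceless stop immediately after the nasal /m/, so it voices to [d]. /k/ is a voiceless stop immediately after the nasal /n/, so it voices to [g]. /ramtosuinkiib/ → ramdosuingiib.
Rule 3 (final devoicing): /b/ is a voiced stop in word-final position, so it devoices to [p]. /ramdosuingiib/ → ramdosuingiip.

ramdosuingiip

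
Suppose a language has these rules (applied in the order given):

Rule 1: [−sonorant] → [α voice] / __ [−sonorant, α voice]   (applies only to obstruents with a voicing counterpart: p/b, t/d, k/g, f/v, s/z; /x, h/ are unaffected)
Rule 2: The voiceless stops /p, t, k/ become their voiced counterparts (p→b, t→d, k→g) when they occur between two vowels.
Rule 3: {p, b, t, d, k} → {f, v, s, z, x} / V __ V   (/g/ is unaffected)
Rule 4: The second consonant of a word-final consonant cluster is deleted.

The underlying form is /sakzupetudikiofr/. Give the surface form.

Rule 1 (regressive voicing assimilation): /k/ precedes the voiced obstruent /z/, so it voices to [g] by assimilation. /sakzupetudikiofr/ → sagzupetudikiofr.
Rule 2 (intervocalic voicing): /p/ is a voiceless stop between vowels /u/ and /e/, so it voices to [b]. /t/ is a voiceless stop between vowels /e/ and /u/, so it voices to [d]. /k/ is a voiceless stop between vowels /i/ and /i/, so it voices to [g]. /sagzupetudikiofr/ → sagzubedudigiofr.
Rule 3 (intervocalic spirantization): /b/ is a stop between vowels /u/ and /e/, so it spirantizes to the fricative [v]. /d/ is a stop between vowels /e/ and /u/, so it spirantizes to the fricative [z]. /d/ is a stop between vowels /u/ and /i/, so it spirantizes to the fricative [z]. /sagzubedudigiofr/ → sagzuvezuzigiofr.
Rule 4 (final cluster simplification): /r/ is the second consonant of a word-final cluster /fr/, so it deletes. /sagzuvezuzigiofr/ → sagzuvezuzigiof.

sagzuvezuzigiof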